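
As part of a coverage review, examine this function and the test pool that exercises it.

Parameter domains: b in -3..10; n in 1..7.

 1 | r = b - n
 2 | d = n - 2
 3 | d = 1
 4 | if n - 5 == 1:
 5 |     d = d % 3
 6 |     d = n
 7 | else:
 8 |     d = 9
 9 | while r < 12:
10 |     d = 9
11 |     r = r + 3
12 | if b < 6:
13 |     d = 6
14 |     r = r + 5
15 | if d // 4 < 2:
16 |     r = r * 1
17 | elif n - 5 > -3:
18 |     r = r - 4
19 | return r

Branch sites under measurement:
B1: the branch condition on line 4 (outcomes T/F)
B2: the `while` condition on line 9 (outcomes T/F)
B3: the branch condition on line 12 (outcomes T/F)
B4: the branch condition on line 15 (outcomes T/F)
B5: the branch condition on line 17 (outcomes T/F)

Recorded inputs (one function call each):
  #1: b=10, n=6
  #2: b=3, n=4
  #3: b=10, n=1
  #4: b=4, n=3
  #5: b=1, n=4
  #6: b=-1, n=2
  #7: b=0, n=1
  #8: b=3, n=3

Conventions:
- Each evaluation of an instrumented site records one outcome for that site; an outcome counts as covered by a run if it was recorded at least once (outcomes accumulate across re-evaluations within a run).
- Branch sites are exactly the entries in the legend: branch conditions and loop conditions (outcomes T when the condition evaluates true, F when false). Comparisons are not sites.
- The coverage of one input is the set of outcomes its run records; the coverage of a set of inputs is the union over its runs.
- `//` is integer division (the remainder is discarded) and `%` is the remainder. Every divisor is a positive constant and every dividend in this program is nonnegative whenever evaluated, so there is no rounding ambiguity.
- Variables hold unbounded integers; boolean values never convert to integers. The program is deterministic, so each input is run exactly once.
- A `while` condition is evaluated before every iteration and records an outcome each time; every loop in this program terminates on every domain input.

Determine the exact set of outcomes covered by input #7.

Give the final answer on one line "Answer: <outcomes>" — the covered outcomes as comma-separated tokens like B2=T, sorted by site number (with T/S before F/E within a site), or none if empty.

Event log for input #7 (b=0, n=1):
  B1->F, B2->T, B2->T, B2->T, B2->T, B2->T, B2->F, B3->T, B4->T
deduplicating events, the covered set is: B1=F, B2=T, B2=F, B3=T, B4=T

Answer: B1=F, B2=T, B2=F, B3=T, B4=T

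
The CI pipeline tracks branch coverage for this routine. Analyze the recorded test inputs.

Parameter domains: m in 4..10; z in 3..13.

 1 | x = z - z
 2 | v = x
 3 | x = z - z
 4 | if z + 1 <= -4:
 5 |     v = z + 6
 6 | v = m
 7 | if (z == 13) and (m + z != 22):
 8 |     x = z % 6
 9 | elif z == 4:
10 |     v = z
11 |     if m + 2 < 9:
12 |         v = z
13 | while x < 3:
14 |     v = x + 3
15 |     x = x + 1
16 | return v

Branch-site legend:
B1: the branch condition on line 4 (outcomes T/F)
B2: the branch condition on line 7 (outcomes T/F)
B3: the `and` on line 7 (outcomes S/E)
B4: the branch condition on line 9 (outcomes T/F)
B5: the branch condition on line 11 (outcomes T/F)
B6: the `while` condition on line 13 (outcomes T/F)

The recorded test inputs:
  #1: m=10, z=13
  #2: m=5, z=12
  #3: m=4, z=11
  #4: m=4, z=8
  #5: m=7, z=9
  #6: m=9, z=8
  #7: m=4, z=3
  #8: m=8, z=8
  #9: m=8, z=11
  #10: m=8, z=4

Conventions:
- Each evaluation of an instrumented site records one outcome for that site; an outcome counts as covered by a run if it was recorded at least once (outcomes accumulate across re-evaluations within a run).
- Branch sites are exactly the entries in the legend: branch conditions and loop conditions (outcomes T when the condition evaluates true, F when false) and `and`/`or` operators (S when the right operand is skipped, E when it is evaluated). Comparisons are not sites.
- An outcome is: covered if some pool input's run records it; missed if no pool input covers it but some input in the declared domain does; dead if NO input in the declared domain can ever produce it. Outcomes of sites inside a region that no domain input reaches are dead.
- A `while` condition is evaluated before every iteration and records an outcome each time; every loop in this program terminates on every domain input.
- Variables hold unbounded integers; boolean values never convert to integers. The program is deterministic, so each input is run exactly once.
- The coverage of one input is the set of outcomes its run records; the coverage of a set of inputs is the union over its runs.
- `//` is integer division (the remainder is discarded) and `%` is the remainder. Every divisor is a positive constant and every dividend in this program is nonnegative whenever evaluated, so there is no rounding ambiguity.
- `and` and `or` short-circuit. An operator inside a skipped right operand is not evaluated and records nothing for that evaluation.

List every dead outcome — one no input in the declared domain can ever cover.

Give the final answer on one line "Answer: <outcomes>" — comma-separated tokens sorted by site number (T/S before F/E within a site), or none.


checking every outcome against all 77 domain inputs:
  B1=T: no domain input ever produces it -> dead
  reachable outcomes have witnesses, e.g. B1=F (e.g. m=4, z=3), B2=T (e.g. m=4, z=13), B2=F (e.g. m=4, z=3), B3=S (e.g. m=4, z=3)
Answer: B1=T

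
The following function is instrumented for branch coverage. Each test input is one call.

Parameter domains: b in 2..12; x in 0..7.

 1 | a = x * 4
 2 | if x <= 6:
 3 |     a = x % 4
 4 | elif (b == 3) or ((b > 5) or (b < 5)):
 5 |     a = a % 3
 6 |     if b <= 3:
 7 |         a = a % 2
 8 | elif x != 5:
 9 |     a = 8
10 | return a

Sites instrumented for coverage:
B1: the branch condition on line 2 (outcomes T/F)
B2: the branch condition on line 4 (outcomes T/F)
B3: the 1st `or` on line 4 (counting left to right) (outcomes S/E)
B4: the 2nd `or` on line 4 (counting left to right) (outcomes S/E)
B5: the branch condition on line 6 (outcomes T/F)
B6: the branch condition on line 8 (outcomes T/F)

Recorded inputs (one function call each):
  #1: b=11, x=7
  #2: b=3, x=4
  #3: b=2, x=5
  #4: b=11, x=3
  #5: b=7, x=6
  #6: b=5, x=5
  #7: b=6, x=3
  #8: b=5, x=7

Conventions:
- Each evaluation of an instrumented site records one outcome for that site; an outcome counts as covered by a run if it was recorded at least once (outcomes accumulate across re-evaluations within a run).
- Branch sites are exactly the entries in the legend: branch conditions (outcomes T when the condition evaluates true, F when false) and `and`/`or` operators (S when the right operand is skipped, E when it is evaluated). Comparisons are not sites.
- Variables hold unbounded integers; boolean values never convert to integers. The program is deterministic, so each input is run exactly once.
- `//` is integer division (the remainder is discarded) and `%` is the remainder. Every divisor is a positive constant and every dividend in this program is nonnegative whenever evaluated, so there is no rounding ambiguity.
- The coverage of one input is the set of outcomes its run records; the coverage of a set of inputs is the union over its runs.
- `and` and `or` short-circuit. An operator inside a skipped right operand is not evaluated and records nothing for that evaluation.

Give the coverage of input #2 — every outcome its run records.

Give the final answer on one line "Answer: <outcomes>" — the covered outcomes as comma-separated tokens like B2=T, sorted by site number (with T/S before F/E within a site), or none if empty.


Tracing the run of input #2 (b=3, x=4):
  B1->T
collecting distinct outcomes: B1=T
Answer: B1=T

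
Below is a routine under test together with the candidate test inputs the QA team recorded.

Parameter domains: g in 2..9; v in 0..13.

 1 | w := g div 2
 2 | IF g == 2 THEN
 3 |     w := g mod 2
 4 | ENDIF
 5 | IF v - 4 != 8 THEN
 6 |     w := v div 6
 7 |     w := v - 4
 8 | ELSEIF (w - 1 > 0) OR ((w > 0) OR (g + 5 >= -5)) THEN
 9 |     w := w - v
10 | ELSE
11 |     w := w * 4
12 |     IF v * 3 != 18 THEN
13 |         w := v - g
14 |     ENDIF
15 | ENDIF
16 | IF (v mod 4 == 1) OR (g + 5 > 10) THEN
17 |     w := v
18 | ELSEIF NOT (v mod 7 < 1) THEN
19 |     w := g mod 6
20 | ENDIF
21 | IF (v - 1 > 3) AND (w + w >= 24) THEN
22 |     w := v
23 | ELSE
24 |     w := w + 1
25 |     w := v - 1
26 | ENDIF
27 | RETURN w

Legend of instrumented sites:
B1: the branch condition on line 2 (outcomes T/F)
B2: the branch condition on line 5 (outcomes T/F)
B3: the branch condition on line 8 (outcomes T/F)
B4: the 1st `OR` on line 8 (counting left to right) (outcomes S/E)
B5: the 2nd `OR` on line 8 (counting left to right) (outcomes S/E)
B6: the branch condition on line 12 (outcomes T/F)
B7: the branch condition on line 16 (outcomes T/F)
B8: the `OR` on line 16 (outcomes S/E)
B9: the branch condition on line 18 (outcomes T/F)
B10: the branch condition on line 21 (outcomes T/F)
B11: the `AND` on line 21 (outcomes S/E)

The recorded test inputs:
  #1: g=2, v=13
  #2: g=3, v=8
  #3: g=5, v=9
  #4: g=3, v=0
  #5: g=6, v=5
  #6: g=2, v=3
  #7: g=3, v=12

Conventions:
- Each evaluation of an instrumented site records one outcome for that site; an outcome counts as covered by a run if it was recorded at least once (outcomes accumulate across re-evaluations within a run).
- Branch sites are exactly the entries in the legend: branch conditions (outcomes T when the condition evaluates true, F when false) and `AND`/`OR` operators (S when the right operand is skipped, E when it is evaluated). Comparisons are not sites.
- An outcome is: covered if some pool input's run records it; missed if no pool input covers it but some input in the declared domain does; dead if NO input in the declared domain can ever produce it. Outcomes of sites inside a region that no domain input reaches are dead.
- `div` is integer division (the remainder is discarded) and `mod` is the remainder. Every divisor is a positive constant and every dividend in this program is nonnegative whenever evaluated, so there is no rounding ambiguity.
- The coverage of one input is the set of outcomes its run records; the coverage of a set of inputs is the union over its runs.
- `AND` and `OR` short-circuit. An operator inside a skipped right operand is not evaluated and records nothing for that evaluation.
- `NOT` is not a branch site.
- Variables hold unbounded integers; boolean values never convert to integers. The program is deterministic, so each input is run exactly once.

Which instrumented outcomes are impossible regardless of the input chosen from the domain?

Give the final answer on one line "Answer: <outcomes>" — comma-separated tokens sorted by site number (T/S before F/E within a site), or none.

running all 112 domain inputs and tallying outcomes:
  B3=F: no domain input ever produces it -> dead
  B6=T: no domain input ever produces it -> dead
  B6=F: no domain input ever produces it -> dead
  reachable outcomes have witnesses, e.g. B1=T (e.g. g=2, v=0), B1=F (e.g. g=3, v=0), B2=T (e.g. g=2, v=0), B2=F (e.g. g=2, v=12)

Answer: B3=F, B6=T, B6=F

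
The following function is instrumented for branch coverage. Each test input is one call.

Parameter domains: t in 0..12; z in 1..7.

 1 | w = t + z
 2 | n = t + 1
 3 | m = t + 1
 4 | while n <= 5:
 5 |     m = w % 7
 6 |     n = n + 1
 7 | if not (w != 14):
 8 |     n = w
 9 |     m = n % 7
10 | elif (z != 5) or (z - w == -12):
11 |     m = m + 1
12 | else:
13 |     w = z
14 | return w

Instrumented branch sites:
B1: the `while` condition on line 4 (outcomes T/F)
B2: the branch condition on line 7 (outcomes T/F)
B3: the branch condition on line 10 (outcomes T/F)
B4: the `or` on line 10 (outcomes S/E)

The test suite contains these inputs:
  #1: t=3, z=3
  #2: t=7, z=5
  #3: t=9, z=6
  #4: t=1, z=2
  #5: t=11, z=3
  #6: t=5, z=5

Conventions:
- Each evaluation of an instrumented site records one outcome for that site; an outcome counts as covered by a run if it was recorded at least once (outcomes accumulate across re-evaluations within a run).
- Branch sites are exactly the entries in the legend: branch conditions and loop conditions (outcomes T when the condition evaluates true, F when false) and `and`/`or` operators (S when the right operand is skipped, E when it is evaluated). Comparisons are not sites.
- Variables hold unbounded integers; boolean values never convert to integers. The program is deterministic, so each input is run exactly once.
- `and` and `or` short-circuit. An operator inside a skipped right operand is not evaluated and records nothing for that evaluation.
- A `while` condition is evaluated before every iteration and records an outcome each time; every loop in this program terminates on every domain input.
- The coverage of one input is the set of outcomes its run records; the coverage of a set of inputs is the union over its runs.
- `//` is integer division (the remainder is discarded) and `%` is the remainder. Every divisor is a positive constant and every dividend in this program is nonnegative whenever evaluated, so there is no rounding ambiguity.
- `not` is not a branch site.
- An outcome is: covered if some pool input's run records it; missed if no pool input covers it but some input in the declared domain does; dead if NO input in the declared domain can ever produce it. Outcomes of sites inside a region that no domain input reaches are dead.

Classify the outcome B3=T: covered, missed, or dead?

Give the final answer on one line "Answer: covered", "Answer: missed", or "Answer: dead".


B3=T is recorded by pool input(s) 1, 3, 4 -> covered
Answer: covered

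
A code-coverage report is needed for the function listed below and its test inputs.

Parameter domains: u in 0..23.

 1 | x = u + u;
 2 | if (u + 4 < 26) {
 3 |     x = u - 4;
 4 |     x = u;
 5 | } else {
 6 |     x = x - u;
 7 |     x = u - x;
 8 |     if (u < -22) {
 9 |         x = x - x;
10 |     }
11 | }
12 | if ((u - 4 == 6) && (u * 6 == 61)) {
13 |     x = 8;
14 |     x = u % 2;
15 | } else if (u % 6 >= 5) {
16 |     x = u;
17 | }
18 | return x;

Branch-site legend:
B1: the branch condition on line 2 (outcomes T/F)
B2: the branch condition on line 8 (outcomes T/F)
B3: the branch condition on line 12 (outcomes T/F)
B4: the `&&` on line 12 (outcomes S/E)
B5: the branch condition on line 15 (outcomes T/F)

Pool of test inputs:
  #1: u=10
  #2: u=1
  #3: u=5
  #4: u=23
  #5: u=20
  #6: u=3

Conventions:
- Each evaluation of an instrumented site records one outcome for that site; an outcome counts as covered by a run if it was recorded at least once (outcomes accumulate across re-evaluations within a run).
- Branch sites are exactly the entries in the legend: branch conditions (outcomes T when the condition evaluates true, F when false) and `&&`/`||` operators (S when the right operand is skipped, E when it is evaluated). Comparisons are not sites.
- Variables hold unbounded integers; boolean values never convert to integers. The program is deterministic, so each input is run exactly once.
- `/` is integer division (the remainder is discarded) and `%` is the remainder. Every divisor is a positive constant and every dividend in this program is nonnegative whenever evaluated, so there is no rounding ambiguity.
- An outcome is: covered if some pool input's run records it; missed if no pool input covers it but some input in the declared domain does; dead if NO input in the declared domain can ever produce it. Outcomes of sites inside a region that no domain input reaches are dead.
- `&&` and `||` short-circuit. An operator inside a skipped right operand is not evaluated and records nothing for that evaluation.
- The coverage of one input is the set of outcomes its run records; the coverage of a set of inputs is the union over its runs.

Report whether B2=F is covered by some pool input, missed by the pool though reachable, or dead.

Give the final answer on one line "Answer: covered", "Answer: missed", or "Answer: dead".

B2=F is recorded by pool input(s) 4 -> covered

Answer: covered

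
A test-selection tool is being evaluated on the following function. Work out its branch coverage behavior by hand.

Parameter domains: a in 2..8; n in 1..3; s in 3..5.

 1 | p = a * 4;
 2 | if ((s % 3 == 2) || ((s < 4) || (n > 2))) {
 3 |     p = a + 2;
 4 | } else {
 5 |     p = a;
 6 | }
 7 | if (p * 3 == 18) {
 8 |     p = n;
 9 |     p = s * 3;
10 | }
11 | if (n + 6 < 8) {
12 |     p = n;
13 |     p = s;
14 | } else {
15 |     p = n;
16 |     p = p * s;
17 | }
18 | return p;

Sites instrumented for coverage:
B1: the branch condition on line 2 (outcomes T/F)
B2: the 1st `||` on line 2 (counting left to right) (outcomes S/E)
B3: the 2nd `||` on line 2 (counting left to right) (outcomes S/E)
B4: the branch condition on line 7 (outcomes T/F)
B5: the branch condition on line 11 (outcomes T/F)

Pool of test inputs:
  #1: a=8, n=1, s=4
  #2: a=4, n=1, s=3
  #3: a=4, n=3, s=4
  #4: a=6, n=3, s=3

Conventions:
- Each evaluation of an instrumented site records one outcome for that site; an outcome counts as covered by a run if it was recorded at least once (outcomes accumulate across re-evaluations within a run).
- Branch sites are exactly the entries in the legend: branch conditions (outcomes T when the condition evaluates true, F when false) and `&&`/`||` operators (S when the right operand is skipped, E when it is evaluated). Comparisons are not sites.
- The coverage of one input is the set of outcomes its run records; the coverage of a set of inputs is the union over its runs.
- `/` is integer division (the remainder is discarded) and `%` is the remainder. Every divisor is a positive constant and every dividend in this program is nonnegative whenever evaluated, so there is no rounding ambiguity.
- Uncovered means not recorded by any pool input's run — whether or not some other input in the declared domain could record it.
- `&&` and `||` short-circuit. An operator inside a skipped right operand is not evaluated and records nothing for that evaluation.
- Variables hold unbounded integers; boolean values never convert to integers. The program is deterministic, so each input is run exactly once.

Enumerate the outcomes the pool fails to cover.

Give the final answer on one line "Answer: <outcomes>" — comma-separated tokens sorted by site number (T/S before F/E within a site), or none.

run #1 (a=8, n=1, s=4) runs B2->E, B3->E, B1->F, B4->F, B5->T; records B1=F, B2=E, B3=E, B4=F, B5=T
run #2 (a=4, n=1, s=3) runs B2->E, B3->S, B1->T, B4->T, B5->T; records B1=T, B2=E, B3=S, B4=T, B5=T
run #3 (a=4, n=3, s=4) runs B2->E, B3->E, B1->T, B4->T, B5->F; records B1=T, B2=E, B3=E, B4=T, B5=F
run #4 (a=6, n=3, s=3) runs B2->E, B3->S, B1->T, B4->F, B5->F; records B1=T, B2=E, B3=S, B4=F, B5=F
union over the pool: B1=T, B1=F, B2=E, B3=S, B3=E, B4=T, B4=F, B5=T, B5=F
uncovered (1 of 10): B2=S

Answer: B2=S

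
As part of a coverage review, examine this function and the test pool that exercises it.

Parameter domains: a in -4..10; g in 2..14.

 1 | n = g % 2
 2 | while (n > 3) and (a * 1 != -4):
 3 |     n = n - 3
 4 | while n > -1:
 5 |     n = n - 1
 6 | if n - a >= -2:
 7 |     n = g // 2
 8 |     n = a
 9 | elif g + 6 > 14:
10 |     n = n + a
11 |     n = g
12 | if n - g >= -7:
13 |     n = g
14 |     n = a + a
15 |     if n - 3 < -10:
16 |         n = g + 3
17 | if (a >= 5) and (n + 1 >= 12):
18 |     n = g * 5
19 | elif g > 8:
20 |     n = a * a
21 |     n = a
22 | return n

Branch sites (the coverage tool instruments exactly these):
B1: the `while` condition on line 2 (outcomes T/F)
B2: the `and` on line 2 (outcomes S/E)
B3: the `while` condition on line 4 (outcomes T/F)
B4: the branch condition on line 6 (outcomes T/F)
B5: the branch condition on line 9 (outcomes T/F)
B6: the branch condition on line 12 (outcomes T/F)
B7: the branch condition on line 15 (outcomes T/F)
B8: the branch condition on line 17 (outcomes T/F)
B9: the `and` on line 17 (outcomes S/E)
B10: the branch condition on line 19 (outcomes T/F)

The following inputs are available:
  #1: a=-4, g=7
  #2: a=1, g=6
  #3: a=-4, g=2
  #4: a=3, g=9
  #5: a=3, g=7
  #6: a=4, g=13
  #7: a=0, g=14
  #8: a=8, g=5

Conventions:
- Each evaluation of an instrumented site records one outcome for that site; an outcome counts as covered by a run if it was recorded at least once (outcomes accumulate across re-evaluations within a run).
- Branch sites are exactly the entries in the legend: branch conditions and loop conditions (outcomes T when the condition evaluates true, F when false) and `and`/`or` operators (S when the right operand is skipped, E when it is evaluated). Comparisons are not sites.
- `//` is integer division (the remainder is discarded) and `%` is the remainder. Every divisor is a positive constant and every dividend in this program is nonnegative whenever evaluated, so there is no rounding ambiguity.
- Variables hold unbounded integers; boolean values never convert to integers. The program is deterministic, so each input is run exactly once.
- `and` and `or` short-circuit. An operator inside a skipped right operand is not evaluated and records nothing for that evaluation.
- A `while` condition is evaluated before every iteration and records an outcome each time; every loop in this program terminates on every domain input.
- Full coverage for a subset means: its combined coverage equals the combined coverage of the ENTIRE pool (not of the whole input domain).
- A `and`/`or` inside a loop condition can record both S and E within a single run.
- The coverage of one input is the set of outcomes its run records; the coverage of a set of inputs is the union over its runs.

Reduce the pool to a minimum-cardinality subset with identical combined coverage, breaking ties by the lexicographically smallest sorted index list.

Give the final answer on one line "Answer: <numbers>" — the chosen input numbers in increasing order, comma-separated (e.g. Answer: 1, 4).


input #1, a=-4, g=7: events B2->S, B1->F, B3->T, B3->T, B3->F, B4->T, B6->F, B9->S, B8->F, B10->F; outcomes B1=F, B2=S, B3=T, B3=F, B4=T, B6=F, B8=F, B9=S, B10=F
input #2, a=1, g=6: events B2->S, B1->F, B3->T, B3->F, B4->T, B6->T, B7->F, B9->S, B8->F, B10->F; outcomes B1=F, B2=S, B3=T, B3=F, B4=T, B6=T, B7=F, B8=F, B9=S, B10=F
input #3, a=-4, g=2: events B2->S, B1->F, B3->T, B3->F, B4->T, B6->T, B7->T, B9->S, B8->F, B10->F; outcomes B1=F, B2=S, B3=T, B3=F, B4=T, B6=T, B7=T, B8=F, B9=S, B10=F
input #4, a=3, g=9: events B2->S, B1->F, B3->T, B3->T, B3->F, B4->F, B5->T, B6->T, B7->F, B9->S, B8->F, B10->T; outcomes B1=F, B2=S, B3=T, B3=F, B4=F, B5=T, B6=T, B7=F, B8=F, B9=S, B10=T
input #5, a=3, g=7: events B2->S, B1->F, B3->T, B3->T, B3->F, B4->F, B5->F, B6->F, B9->S, B8->F, B10->F; outcomes B1=F, B2=S, B3=T, B3=F, B4=F, B5=F, B6=F, B8=F, B9=S, B10=F
input #6, a=4, g=13: events B2->S, B1->F, B3->T, B3->T, B3->F, B4->F, B5->T, B6->T, B7->F, B9->S, B8->F, B10->T; outcomes B1=F, B2=S, B3=T, B3=F, B4=F, B5=T, B6=T, B7=F, B8=F, B9=S, B10=T
input #7, a=0, g=14: events B2->S, B1->F, B3->T, B3->F, B4->T, B6->F, B9->S, B8->F, B10->T; outcomes B1=F, B2=S, B3=T, B3=F, B4=T, B6=F, B8=F, B9=S, B10=T
input #8, a=8, g=5: events B2->S, B1->F, B3->T, B3->T, B3->F, B4->F, B5->F, B6->T, B7->F, B9->E, B8->T; outcomes B1=F, B2=S, B3=T, B3=F, B4=F, B5=F, B6=T, B7=F, B8=T, B9=E
pool-wide coverage (18 outcomes): B1=F, B2=S, B3=T, B3=F, B4=T, B4=F, B5=T, B5=F, B6=T, B6=F, B7=T, B7=F, B8=T, B8=F, B9=S, B9=E, B10=T, B10=F
no size-1 subset reaches all 18 outcomes (best union: 11/18)
no size-2 subset reaches all 18 outcomes (best union: 15/18)
no size-3 subset reaches all 18 outcomes (best union: 17/18)
at size 4, {1, 3, 4, 8} reaches all 18 outcomes; every lexicographically earlier size-4 subset fails
Answer: 1, 3, 4, 8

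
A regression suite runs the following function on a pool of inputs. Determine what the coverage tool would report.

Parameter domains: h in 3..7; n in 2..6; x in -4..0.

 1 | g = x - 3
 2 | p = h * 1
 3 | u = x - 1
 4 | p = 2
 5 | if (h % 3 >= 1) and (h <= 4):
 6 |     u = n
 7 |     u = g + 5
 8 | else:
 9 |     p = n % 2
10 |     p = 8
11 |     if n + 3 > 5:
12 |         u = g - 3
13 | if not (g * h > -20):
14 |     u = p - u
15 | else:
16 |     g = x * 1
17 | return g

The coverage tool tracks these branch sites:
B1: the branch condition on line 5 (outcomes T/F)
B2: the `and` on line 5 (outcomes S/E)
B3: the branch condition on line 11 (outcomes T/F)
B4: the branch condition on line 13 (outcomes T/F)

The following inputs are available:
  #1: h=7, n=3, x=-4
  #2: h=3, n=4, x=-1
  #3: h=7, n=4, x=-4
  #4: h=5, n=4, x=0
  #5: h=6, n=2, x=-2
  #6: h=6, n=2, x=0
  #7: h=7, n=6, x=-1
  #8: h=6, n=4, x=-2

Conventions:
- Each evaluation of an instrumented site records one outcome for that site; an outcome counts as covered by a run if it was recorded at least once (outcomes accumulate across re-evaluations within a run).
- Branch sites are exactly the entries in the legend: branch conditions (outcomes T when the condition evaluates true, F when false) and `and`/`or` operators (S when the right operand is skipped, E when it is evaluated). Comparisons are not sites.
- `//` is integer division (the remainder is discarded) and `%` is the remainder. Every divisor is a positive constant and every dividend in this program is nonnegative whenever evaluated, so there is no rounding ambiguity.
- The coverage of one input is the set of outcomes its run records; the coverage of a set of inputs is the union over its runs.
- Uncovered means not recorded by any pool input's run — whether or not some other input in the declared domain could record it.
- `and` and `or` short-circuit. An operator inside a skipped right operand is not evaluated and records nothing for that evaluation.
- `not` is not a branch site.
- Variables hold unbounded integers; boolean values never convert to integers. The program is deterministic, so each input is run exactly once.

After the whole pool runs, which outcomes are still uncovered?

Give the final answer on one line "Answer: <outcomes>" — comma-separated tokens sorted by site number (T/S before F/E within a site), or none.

input #1, h=7, n=3, x=-4: events B2->E, B1->F, B3->T, B4->T; outcomes B1=F, B2=E, B3=T, B4=T
input #2, h=3, n=4, x=-1: events B2->S, B1->F, B3->T, B4->F; outcomes B1=F, B2=S, B3=T, B4=F
input #3, h=7, n=4, x=-4: events B2->E, B1->F, B3->T, B4->T; outcomes B1=F, B2=E, B3=T, B4=T
input #4, h=5, n=4, x=0: events B2->E, B1->F, B3->T, B4->F; outcomes B1=F, B2=E, B3=T, B4=F
input #5, h=6, n=2, x=-2: events B2->S, B1->F, B3->F, B4->T; outcomes B1=F, B2=S, B3=F, B4=T
input #6, h=6, n=2, x=0: events B2->S, B1->F, B3->F, B4->F; outcomes B1=F, B2=S, B3=F, B4=F
input #7, h=7, n=6, x=-1: events B2->E, B1->F, B3->T, B4->T; outcomes B1=F, B2=E, B3=T, B4=T
input #8, h=6, n=4, x=-2: events B2->S, B1->F, B3->T, B4->T; outcomes B1=F, B2=S, B3=T, B4=T
union over the pool: B1=F, B2=S, B2=E, B3=T, B3=F, B4=T, B4=F
uncovered (1 of 8): B1=T

Answer: B1=T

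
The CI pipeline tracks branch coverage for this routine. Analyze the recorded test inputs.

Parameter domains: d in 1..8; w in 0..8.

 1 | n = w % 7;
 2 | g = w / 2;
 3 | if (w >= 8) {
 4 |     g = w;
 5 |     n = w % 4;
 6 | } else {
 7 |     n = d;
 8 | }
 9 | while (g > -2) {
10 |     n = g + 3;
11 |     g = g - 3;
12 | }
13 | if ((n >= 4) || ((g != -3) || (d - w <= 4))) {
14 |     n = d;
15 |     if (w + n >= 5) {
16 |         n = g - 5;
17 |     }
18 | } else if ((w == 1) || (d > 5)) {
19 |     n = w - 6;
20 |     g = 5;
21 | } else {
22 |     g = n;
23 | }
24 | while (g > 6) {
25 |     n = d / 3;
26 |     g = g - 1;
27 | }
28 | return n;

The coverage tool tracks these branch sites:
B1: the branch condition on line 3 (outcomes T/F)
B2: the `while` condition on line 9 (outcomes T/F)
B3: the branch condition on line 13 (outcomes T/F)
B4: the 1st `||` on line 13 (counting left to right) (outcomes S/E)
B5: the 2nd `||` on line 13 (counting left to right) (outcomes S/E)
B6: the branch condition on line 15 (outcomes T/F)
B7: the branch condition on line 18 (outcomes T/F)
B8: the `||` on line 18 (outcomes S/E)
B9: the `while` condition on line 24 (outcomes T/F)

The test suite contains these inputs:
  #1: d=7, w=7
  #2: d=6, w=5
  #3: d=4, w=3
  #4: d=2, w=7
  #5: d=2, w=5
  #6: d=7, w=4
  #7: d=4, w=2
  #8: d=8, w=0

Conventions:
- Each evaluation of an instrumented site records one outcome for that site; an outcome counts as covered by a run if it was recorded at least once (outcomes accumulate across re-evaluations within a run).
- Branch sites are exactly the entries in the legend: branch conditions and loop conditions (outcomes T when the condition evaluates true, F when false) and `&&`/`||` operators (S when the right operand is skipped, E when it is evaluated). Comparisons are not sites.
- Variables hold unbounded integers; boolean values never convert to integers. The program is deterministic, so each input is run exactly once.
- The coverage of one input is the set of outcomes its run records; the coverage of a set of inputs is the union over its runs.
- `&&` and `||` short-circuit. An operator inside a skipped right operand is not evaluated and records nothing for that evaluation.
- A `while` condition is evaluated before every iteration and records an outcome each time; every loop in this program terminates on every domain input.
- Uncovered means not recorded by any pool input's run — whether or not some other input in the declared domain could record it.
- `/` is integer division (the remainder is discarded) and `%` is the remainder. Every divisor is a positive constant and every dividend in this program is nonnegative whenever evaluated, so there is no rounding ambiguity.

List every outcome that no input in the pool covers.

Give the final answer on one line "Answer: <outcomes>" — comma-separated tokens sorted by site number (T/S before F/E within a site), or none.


run #1 (d=7, w=7) runs B1->F, B2->T, B2->T, B2->F, B4->E, B5->E, B3->T, B6->T, B9->F; records B1=F, B2=T, B2=F, B3=T, B4=E, B5=E, B6=T, B9=F
run #2 (d=6, w=5) runs B1->F, B2->T, B2->T, B2->F, B4->E, B5->S, B3->T, B6->T, B9->F; records B1=F, B2=T, B2=F, B3=T, B4=E, B5=S, B6=T, B9=F
run #3 (d=4, w=3) runs B1->F, B2->T, B2->F, B4->S, B3->T, B6->T, B9->F; records B1=F, B2=T, B2=F, B3=T, B4=S, B6=T, B9=F
run #4 (d=2, w=7) runs B1->F, B2->T, B2->T, B2->F, B4->E, B5->E, B3->T, B6->T, B9->F; records B1=F, B2=T, B2=F, B3=T, B4=E, B5=E, B6=T, B9=F
run #5 (d=2, w=5) runs B1->F, B2->T, B2->T, B2->F, B4->E, B5->S, B3->T, B6->T, B9->F; records B1=F, B2=T, B2=F, B3=T, B4=E, B5=S, B6=T, B9=F
run #6 (d=7, w=4) runs B1->F, B2->T, B2->T, B2->F, B4->E, B5->S, B3->T, B6->T, B9->F; records B1=F, B2=T, B2=F, B3=T, B4=E, B5=S, B6=T, B9=F
run #7 (d=4, w=2) runs B1->F, B2->T, B2->F, B4->S, B3->T, B6->T, B9->F; records B1=F, B2=T, B2=F, B3=T, B4=S, B6=T, B9=F
run #8 (d=8, w=0) runs B1->F, B2->T, B2->F, B4->E, B5->E, B3->F, B8->E, B7->T, B9->F; records B1=F, B2=T, B2=F, B3=F, B4=E, B5=E, B7=T, B8=E, B9=F
union over the pool: B1=F, B2=T, B2=F, B3=T, B3=F, B4=S, B4=E, B5=S, B5=E, B6=T, B7=T, B8=E, B9=F
uncovered (5 of 18): B1=T, B6=F, B7=F, B8=S, B9=T
Answer: B1=T, B6=F, B7=F, B8=S, B9=T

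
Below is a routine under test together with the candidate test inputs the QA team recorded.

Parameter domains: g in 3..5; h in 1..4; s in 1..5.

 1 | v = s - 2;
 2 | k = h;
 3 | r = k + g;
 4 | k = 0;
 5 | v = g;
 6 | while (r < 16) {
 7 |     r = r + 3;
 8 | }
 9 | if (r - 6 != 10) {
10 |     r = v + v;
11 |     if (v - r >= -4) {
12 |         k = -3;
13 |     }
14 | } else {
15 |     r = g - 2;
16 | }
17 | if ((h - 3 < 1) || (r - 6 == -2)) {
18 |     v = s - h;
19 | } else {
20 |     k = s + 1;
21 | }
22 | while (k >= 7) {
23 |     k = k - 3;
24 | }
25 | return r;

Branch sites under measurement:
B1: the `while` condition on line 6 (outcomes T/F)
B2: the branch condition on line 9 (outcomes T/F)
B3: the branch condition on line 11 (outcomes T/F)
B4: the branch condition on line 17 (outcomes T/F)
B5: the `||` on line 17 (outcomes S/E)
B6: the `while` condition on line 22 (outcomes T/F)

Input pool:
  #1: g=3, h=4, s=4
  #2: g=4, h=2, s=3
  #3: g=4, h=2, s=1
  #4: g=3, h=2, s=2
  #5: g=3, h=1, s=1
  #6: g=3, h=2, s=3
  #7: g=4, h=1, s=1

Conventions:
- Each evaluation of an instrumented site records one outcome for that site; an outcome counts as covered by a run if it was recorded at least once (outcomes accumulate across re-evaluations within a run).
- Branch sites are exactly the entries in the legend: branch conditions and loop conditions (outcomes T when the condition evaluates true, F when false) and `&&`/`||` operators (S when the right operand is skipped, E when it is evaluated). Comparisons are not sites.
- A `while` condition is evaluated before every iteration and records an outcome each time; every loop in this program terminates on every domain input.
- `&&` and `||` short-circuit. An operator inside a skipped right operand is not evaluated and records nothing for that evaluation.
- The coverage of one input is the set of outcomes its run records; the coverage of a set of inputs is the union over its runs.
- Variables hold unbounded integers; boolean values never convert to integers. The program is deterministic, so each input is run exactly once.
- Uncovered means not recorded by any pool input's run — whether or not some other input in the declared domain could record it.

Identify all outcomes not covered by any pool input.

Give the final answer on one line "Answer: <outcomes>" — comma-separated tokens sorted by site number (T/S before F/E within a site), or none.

input #1 (g=3, h=4, s=4): events B1->T, B1->T, B1->T, B1->F, B2->F, B5->E, B4->F, B6->F; covers B1=T, B1=F, B2=F, B4=F, B5=E, B6=F
input #2 (g=4, h=2, s=3): events B1->T, B1->T, B1->T, B1->T, B1->F, B2->T, B3->T, B5->S, B4->T, B6->F; covers B1=T, B1=F, B2=T, B3=T, B4=T, B5=S, B6=F
input #3 (g=4, h=2, s=1): events B1->T, B1->T, B1->T, B1->T, B1->F, B2->T, B3->T, B5->S, B4->T, B6->F; covers B1=T, B1=F, B2=T, B3=T, B4=T, B5=S, B6=F
input #4 (g=3, h=2, s=2): events B1->T, B1->T, B1->T, B1->T, B1->F, B2->T, B3->T, B5->S, B4->T, B6->F; covers B1=T, B1=F, B2=T, B3=T, B4=T, B5=S, B6=F
input #5 (g=3, h=1, s=1): events B1->T, B1->T, B1->T, B1->T, B1->F, B2->F, B5->S, B4->T, B6->F; covers B1=T, B1=F, B2=F, B4=T, B5=S, B6=F
input #6 (g=3, h=2, s=3): events B1->T, B1->T, B1->T, B1->T, B1->F, B2->T, B3->T, B5->S, B4->T, B6->F; covers B1=T, B1=F, B2=T, B3=T, B4=T, B5=S, B6=F
input #7 (g=4, h=1, s=1): events B1->T, B1->T, B1->T, B1->T, B1->F, B2->T, B3->T, B5->S, B4->T, B6->F; covers B1=T, B1=F, B2=T, B3=T, B4=T, B5=S, B6=F
union over the pool: B1=T, B1=F, B2=T, B2=F, B3=T, B4=T, B4=F, B5=S, B5=E, B6=F
uncovered (2 of 12): B3=F, B6=T

Answer: B3=F, B6=T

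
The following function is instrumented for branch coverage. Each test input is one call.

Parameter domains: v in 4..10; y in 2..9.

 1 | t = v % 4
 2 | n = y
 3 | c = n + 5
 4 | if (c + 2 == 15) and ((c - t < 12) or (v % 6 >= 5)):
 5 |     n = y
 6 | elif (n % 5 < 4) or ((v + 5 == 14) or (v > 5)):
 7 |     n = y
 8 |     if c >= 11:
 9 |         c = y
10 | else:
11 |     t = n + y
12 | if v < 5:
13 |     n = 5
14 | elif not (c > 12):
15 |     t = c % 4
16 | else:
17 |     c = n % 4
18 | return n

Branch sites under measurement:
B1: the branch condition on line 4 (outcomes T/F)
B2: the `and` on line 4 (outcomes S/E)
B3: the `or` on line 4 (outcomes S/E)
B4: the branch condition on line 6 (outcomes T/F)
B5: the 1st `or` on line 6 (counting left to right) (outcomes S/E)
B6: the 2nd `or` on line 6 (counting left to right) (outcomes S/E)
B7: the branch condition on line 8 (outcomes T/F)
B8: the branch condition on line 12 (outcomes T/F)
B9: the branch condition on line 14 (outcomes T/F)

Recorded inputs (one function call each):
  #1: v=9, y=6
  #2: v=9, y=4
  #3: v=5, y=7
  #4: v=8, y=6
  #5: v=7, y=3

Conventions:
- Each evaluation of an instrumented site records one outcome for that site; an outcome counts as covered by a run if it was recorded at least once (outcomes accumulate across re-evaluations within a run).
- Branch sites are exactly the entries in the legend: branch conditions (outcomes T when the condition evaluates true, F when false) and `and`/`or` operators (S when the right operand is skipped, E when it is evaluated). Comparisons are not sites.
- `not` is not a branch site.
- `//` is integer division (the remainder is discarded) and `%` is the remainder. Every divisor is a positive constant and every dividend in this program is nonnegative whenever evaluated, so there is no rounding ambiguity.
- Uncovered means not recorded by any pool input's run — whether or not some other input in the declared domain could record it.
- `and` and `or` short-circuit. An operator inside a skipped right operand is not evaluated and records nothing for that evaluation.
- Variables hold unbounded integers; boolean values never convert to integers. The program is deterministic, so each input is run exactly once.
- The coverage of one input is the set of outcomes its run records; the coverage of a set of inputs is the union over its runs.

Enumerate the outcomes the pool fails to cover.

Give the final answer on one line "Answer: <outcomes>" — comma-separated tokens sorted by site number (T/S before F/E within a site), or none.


input #1, v=9, y=6: events B2->S, B1->F, B5->S, B4->T, B7->T, B8->F, B9->T; outcomes B1=F, B2=S, B4=T, B5=S, B7=T, B8=F, B9=T
input #2, v=9, y=4: events B2->S, B1->F, B5->E, B6->S, B4->T, B7->F, B8->F, B9->T; outcomes B1=F, B2=S, B4=T, B5=E, B6=S, B7=F, B8=F, B9=T
input #3, v=5, y=7: events B2->S, B1->F, B5->S, B4->T, B7->T, B8->F, B9->T; outcomes B1=F, B2=S, B4=T, B5=S, B7=T, B8=F, B9=T
input #4, v=8, y=6: events B2->S, B1->F, B5->S, B4->T, B7->T, B8->F, B9->T; outcomes B1=F, B2=S, B4=T, B5=S, B7=T, B8=F, B9=T
input #5, v=7, y=3: events B2->S, B1->F, B5->S, B4->T, B7->F, B8->F, B9->T; outcomes B1=F, B2=S, B4=T, B5=S, B7=F, B8=F, B9=T
union over the pool: B1=F, B2=S, B4=T, B5=S, B5=E, B6=S, B7=T, B7=F, B8=F, B9=T
uncovered (8 of 18): B1=T, B2=E, B3=S, B3=E, B4=F, B6=E, B8=T, B9=F
Answer: B1=T, B2=E, B3=S, B3=E, B4=F, B6=E, B8=T, B9=F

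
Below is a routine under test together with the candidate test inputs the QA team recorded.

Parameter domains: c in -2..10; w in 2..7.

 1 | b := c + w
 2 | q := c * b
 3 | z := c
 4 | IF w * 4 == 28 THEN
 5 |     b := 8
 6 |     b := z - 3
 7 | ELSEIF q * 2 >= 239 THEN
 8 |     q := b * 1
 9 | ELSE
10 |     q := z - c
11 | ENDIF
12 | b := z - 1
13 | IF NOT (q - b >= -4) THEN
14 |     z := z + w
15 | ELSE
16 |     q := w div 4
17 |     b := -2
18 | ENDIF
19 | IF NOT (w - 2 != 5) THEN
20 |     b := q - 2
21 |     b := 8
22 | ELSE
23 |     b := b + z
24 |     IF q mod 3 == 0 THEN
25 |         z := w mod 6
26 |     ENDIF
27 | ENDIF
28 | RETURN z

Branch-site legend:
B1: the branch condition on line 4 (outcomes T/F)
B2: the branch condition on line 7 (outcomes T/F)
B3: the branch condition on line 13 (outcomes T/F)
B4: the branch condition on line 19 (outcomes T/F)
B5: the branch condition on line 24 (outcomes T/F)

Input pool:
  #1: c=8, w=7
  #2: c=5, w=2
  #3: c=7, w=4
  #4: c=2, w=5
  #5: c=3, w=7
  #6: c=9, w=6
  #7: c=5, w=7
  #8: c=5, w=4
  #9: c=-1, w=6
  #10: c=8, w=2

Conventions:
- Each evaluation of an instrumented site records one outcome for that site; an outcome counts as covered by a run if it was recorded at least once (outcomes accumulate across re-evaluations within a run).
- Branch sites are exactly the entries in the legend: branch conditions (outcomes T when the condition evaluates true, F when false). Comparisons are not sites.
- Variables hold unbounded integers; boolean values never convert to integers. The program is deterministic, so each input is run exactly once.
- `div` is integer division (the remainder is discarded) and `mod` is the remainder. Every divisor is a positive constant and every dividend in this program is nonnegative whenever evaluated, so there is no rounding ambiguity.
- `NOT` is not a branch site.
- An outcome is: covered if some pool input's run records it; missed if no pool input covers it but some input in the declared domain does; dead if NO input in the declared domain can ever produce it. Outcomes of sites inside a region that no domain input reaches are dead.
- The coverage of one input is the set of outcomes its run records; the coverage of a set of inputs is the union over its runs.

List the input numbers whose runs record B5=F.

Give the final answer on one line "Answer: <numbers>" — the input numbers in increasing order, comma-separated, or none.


input #1 (c=8, w=7): never hits B5=F
input #2 (c=5, w=2): never hits B5=F
input #3 (c=7, w=4): never hits B5=F
input #4 (c=2, w=5): hits B5=F
input #5 (c=3, w=7): never hits B5=F
input #6 (c=9, w=6): hits B5=F
input #7 (c=5, w=7): never hits B5=F
input #8 (c=5, w=4): hits B5=F
input #9 (c=-1, w=6): hits B5=F
input #10 (c=8, w=2): never hits B5=F
Answer: 4, 6, 8, 9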